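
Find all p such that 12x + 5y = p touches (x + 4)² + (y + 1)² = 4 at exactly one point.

Tangency holds when the distance from the centre (−4, −1) to the line equals the radius 2:
|12·(−4) + 5·(−1) − p| / √169 = 2
|p − (−53)| = 2·13, so p = −27 or p = −79.

p = −79 or p = −27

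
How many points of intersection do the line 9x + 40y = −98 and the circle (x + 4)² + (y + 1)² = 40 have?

Substituting the line into the circle gives 1681x² + 13844x − 35036 = 0.
Δ = 191656336 − (−235582064) = 427238400.
Two real roots: the line is a secant.

2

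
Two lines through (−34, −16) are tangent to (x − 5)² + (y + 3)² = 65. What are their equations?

A line y − (−16) = m(x − (−34)) is tangent when its distance from (5, −3) is √65:
(39m − (13))² = 65(m² + 1)
56m² − 39m + 4 = 0, so m = 4/7 or m = 1/8.
Through (−34, −16) these give 4x − 7y = −24 and x − 8y = 94.

4x − 7y = −24 and x − 8y = 94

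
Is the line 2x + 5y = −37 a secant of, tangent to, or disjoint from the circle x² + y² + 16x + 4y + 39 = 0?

d² = (2·(−8) + 5·(−2) − (−37))²/29 = 121/29; r² = 29.
Since d² < r², the line cuts the circle twice.

secant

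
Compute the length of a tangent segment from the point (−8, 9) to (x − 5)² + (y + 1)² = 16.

Centre (5, −1), r² = 16. |PO|² = (−13)² + (10)² = 269.
The tangent meets the radius at right angles, so tangent² = |PO|² − r² = 269 − 16 = 253.

√253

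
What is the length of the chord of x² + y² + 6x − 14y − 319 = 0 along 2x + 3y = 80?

4√13

Express y = (80 − 2x)/3 and substitute into the circle:
13x² − 182x + 169 = 0  ⟹  x² − 14x + 13 = 0
x = 13 or x = 1, giving (13, 18) and (1, 26).
Chord length = distance between (13, 18) and (1, 26) = √208 = 4√13.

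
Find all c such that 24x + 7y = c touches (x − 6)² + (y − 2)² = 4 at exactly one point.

The line touches the circle iff its distance from (6, 2) is 2:
|24·6 + 7·2 − c| / √625 = 2
|c − (158)| = 2·25, so c = 208 or c = 108.

c = 108 or c = 208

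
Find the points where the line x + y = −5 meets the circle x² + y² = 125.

(−10, 5) and (5, −10)

Substitute y = −x − 5:
2x² + 10x − 100 = 0  ⟹  x² + 5x − 50 = 0
x = 5 or x = −10, giving (5, −10) and (−10, 5).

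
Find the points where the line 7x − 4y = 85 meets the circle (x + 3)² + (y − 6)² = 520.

(3, −16) and (19, 12)

From the line, y = (−85 + 7x)/4. Substituting:
65x² − 1430x + 3705 = 0  ⟹  x² − 22x + 57 = 0
x = 19 or x = 3, giving (19, 12) and (3, −16).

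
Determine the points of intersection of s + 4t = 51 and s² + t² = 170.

(−1, 13) and (7, 11)

From the line, t = (51 − s)/4. Substituting:
17s² − 102s − 119 = 0  ⟹  s² − 6s − 7 = 0
s = 7 or s = −1, giving (7, 11) and (−1, 13).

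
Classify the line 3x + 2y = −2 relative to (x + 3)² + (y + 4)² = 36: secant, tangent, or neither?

secant

Centre (−3, −4), r² = 36. Distance² from centre to line = (−15)²/13 = 225/13.
Since d² < r², the line cuts the circle twice.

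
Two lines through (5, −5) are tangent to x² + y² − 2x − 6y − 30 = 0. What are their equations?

A line y − (−5) = m(x − (5)) is tangent when its distance from (1, 3) is 2√10:
[m·(−4) − (8)]² = 40(m² + 1)
3m² − 8m − 3 = 0, so m = 3 or m = −1/3.
Through (5, −5) these give 3x − y = 20 and x + 3y = −10.

3x − y = 20 and x + 3y = −10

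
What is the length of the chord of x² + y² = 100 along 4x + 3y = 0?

Express y = (−4x)/3 and substitute into the circle:
25x² − 900 = 0  ⟹  x² − 36 = 0
x = 6 or x = −6, giving (6, −8) and (−6, 8).
|(6, −8) − (−6, 8)| = √((12)² + (−16)²) = 20.

20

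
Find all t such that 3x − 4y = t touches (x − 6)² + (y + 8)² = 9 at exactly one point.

t = 35 or t = 65

For a tangent, require d(centre, line) = r = 3.
|3·6 − 4·(−8) − t| / √25 = 3
|t − (50)| = 3·5, so t = 65 or t = 35.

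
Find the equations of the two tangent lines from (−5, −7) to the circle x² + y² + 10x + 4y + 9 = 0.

Write the tangent as mx − y + (−7 − m·(−5)) = 0 and set its distance from the centre to 2√5:
[m·(0) − (5)]² = 20(m² + 1)
4m² − 1 = 0, so m = −1/2 or m = 1/2.
Through (−5, −7) these give x + 2y = −19 and x − 2y = 9.

x + 2y = −19 and x − 2y = 9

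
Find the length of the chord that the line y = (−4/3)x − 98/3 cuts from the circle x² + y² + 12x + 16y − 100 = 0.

From the line, y = (−98 − 4x)/3. Substituting:
25x² + 700x + 4000 = 0  ⟹  x² + 28x + 160 = 0
x = −8 or x = −20, giving (−8, −22) and (−20, −6).
|(−8, −22) − (−20, −6)| = √((12)² + (−16)²) = 20.

20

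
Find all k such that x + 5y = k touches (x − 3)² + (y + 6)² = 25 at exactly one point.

k = −27 ± 5√26

Tangency holds when the distance from the centre (3, −6) to the line equals the radius 5:
|1·3 + 5·(−6) − k| / √26 = 5
|k − (−27)| = 5√26.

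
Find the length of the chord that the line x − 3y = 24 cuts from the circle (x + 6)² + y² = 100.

2√10

Substitute y = (−24 + x)/3:
10x² + 60x = 0  ⟹  x² + 6x = 0
x = 0 or x = −6, giving (0, −8) and (−6, −10).
Chord length = distance between (0, −8) and (−6, −10) = √40 = 2√10.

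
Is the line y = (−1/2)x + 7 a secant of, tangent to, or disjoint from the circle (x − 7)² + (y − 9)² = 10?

d² = (1·7 + 2·9 − (14))²/5 = 121/5; r² = 10.
Since d² > r², the line lies outside the circle.

disjoint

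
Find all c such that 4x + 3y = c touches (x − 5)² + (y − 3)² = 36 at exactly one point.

Tangency holds when the distance from the centre (5, 3) to the line equals the radius 6:
|4·5 + 3·3 − c| / √25 = 6
|c − (29)| = 6·5, so c = 59 or c = −1.

c = −1 or c = 59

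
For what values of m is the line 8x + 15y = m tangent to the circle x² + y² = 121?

m = −187 or m = 187

Tangency holds when the distance from the centre (0, 0) to the line equals the radius 11:
|8·0 + 15·0 − m| / √289 = 11
|m| = 11·17, so m = 187 or m = −187.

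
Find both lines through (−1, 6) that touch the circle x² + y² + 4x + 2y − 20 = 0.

A line y − (6) = m(x − (−1)) is tangent when its distance from (−2, −1) is 5:
(−1m − (−7))² = 25(m² + 1)
12m² + 7m − 12 = 0, so m = −4/3 or m = 3/4.
Through (−1, 6) these give 4x + 3y = 14 and 3x − 4y = −27.

4x + 3y = 14 and 3x − 4y = −27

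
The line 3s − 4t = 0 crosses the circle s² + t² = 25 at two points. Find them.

(−4, −3) and (4, 3)

Express t = (3s)/4 and substitute into the circle:
25s² − 400 = 0  ⟹  s² − 16 = 0
s = 4 or s = −4, giving (4, 3) and (−4, −3).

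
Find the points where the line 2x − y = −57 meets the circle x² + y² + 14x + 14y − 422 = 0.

From the line, y = 2x + 57. Substituting:
5x² + 270x + 3625 = 0  ⟹  x² + 54x + 725 = 0
x = −25 or x = −29, giving (−25, 7) and (−29, −1).

(−29, −1) and (−25, 7)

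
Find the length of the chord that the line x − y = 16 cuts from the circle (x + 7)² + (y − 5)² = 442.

10√2

Centre (−7, 5), r² = 442. Perpendicular distance d from centre to line = |−28| / √2 = 28/√2.
Half the chord is √(r² − d²) = √(50), so the full chord is 10√2.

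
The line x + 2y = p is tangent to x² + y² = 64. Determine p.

Tangency holds when the distance from the centre (0, 0) to the line equals the radius 8:
|1·0 + 2·0 − p| / √5 = 8
|p| = 8√5.

p = ±8√5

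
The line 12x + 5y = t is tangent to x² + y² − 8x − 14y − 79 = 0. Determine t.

t = −73 or t = 239

Tangency holds when the distance from the centre (4, 7) to the line equals the radius 12:
|12·4 + 5·7 − t| / √169 = 12
|t − (83)| = 12·13, so t = 239 or t = −73.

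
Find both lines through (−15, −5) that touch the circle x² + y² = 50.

x − y = −10 and x + 7y = −50

Let a tangent through (−15, −5) have slope m. Its distance from (0, 0) must equal 5√2:
[m·(15) − (5)]² = 50(m² + 1)
7m² − 6m − 1 = 0, so m = 1 or m = −1/7.
Through (−15, −5) these give x − y = −10 and x + 7y = −50.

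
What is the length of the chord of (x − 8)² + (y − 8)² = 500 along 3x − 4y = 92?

20

Express y = (−92 + 3x)/4 and substitute into the circle:
25x² − 1000x + 8400 = 0  ⟹  x² − 40x + 336 = 0
x = 28 or x = 12, giving (28, −2) and (12, −14).
|(28, −2) − (12, −14)| = √((16)² + (12)²) = 20.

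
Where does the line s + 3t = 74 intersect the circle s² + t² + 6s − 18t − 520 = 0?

Substitute t = (74 − s)/3:
10s² − 40s − 3200 = 0  ⟹  s² − 4s − 320 = 0
s = 20 or s = −16, giving (20, 18) and (−16, 30).

(−16, 30) and (20, 18)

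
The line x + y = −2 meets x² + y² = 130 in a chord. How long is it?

Substitute y = −x − 2:
2x² + 4x − 126 = 0  ⟹  x² + 2x − 63 = 0
x = 7 or x = −9, giving (7, −9) and (−9, 7).
|(7, −9) − (−9, 7)| = √((16)² + (−16)²) = 16√2.

16√2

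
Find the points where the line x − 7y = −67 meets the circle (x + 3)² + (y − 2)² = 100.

(−11, 8) and (3, 10)

Substitute y = (67 + x)/7:
50x² + 400x − 1650 = 0  ⟹  x² + 8x − 33 = 0
x = 3 or x = −11, giving (3, 10) and (−11, 8).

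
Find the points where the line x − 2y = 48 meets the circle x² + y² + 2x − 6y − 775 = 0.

(−2, −25) and (22, −13)

Substitute y = (−48 + x)/2:
5x² − 100x − 220 = 0  ⟹  x² − 20x − 44 = 0
x = 22 or x = −2, giving (22, −13) and (−2, −25).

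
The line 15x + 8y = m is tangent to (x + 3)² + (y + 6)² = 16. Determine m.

For a tangent, require d(centre, line) = r = 4.
|15·(−3) + 8·(−6) − m| / √289 = 4
|m − (−93)| = 4·17, so m = −25 or m = −161.

m = −161 or m = −25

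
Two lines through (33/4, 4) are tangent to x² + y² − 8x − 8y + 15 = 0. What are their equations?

A line y − (4) = m(x − (33/4)) is tangent when its distance from (4, 4) is √17:
[m·(−17/4) − (0)]² = 17(m² + 1)
m² − 16 = 0, so m = −4 or m = 4.
With m = −4: 4x + y = 37. With m = 4: 4x − y = 29.

4x + y = 37 and 4x − y = 29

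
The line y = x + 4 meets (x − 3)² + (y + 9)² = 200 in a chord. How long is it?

From the line, y = x + 4. Substituting:
2x² + 20x − 22 = 0  ⟹  x² + 10x − 11 = 0
x = 1 or x = −11, giving (1, 5) and (−11, −7).
|(1, 5) − (−11, −7)| = √((12)² + (12)²) = 12√2.

12√2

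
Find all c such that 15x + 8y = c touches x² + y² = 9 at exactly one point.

For a tangent, require d(centre, line) = r = 3.
|15·0 + 8·0 − c| / √289 = 3
|c| = 3·17, so c = 51 or c = −51.

c = −51 or c = 51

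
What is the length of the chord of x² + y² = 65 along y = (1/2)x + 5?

Express y = (10 + x)/2 and substitute into the circle:
5x² + 20x − 160 = 0  ⟹  x² + 4x − 32 = 0
x = 4 or x = −8, giving (4, 7) and (−8, 1).
|(4, 7) − (−8, 1)| = √((12)² + (6)²) = 6√5.

6√5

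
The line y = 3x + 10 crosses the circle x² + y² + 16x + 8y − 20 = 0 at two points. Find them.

(−8, −14) and (−2, 4)

Substitute y = 3x + 10:
10x² + 100x + 160 = 0  ⟹  x² + 10x + 16 = 0
x = −2 or x = −8, giving (−2, 4) and (−8, −14).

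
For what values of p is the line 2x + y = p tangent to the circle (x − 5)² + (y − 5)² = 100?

Tangency holds when the distance from the centre (5, 5) to the line equals the radius 10:
|2·5 + 1·5 − p| / √5 = 10
|p − (15)| = 10√5.

p = 15 ± 10√5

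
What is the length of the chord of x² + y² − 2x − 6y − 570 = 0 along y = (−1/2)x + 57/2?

8√5

Substitute y = (57 − x)/2:
5x² − 110x + 285 = 0  ⟹  x² − 22x + 57 = 0
x = 19 or x = 3, giving (19, 19) and (3, 27).
Chord length = distance between (19, 19) and (3, 27) = √320 = 8√5.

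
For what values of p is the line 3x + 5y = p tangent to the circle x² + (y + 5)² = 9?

p = −25 ± 3√34

The line touches the circle iff its distance from (0, −5) is 3:
|3·0 + 5·(−5) − p| / √34 = 3
|p − (−25)| = 3√34.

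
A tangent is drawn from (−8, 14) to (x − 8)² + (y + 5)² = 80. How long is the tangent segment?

√537

The centre is (8, −5) and r = 4√5. The square of the distance from P to the centre is 256 + 361 = 617.
The tangent meets the radius at right angles, so tangent² = |PO|² − r² = 617 − 80 = 537.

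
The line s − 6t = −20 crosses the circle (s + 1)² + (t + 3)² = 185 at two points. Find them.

Substitute t = (20 + s)/6:
37s² + 148s − 5180 = 0  ⟹  s² + 4s − 140 = 0
s = 10 or s = −14, giving (10, 5) and (−14, 1).

(−14, 1) and (10, 5)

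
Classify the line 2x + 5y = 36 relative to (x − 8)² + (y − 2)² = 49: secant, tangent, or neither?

secant

Substituting the line into the circle gives 29x² − 504x + 1051 = 0.
Discriminant = (−504)² − 4·29·(1051) = 132100 > 0.
Two real roots: the line is a secant.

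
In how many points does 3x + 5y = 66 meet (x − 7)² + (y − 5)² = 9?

0

Substituting the line into the circle gives 34x² − 596x + 2681 = 0.
Discriminant = (−596)² − 4·34·(2681) = −9400 < 0.
No real roots: the line does not meet the circle.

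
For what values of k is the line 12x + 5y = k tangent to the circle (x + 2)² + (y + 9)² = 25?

k = −134 or k = −4

For a tangent, require d(centre, line) = r = 5.
|12·(−2) + 5·(−9) − k| / √169 = 5
|k − (−69)| = 5·13, so k = −4 or k = −134.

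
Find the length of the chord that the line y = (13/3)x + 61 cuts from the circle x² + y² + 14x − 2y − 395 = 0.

Centre (−7, 1), r² = 445. Perpendicular distance d from centre to line = |89| / √178 = 89/√178.
Half the chord is √(r² − d²) = √(801/2), so the full chord is 3√178.

3√178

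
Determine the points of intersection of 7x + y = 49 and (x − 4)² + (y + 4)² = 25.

(7, 0) and (8, −7)

From the line, y = −7x + 49. Substituting:
50x² − 750x + 2800 = 0  ⟹  x² − 15x + 56 = 0
x = 8 or x = 7, giving (8, −7) and (7, 0).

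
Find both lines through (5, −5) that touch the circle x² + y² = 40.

x − 3y = 20 and 3x − y = 20

Write the tangent as mx − y + (−5 − m·(5)) = 0 and set its distance from the centre to 2√10:
(−5m − (5))² = 40(m² + 1)
3m² − 10m + 3 = 0, so m = 1/3 or m = 3.
Through (5, −5) these give x − 3y = 20 and 3x − y = 20.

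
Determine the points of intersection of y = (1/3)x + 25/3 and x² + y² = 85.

From the line, y = (25 + x)/3. Substituting:
10x² + 50x − 140 = 0  ⟹  x² + 5x − 14 = 0
x = 2 or x = −7, giving (2, 9) and (−7, 6).

(−7, 6) and (2, 9)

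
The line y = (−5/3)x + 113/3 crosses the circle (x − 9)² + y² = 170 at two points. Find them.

Substitute y = (113 − 5x)/3:
34x² − 1292x + 11968 = 0  ⟹  x² − 38x + 352 = 0
x = 22 or x = 16, giving (22, 1) and (16, 11).

(16, 11) and (22, 1)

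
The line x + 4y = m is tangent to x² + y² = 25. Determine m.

Tangency holds when the distance from the centre (0, 0) to the line equals the radius 5:
|1·0 + 4·0 − m| / √17 = 5
|m| = 5√17.

m = ±5√17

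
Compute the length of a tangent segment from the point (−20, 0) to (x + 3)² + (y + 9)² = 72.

Centre (−3, −9), r² = 72. |PO|² = (−17)² + (9)² = 370.
The tangent meets the radius at right angles, so tangent² = |PO|² − r² = 370 − 72 = 298.

√298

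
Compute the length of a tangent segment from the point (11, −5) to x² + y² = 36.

The centre is (0, 0) and r = 6. The square of the distance from P to the centre is 121 + 25 = 146.
The tangent meets the radius at right angles, so tangent² = |PO|² − r² = 146 − 36 = 110.

√110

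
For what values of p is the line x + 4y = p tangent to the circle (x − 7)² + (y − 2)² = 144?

p = 15 ± 12√17

The line touches the circle iff its distance from (7, 2) is 12:
|1·7 + 4·2 − p| / √17 = 12
|p − (15)| = 12√17.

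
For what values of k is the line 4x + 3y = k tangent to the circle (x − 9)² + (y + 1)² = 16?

k = 13 or k = 53

For a tangent, require d(centre, line) = r = 4.
|4·9 + 3·(−1) − k| / √25 = 4
|k − (33)| = 4·5, so k = 53 or k = 13.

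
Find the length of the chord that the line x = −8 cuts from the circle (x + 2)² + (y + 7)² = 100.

16

The line gives x = −8. Substituting into the circle:
y² + 14y − 15 = 0
y = 1 or y = −15, giving (−8, 1) and (−8, −15).
Chord length = distance between (−8, 1) and (−8, −15) = √256 = 16.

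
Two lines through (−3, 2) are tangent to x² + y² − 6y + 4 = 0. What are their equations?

x + 2y = 1 and 2x − y = −8

Write the tangent as mx − y + (2 − m·(−3)) = 0 and set its distance from the centre to √5:
(3m − (1))² = 5(m² + 1)
2m² − 3m − 2 = 0, so m = −1/2 or m = 2.
With m = −1/2: x + 2y = 1. With m = 2: 2x − y = −8.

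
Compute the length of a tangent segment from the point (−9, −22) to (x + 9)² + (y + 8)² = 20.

With centre O = (−9, −8), |OP|² = 196 and r² = 20.
Power of the point: PT² = |PO|² − r² = 176, so PT = 4√11.

4√11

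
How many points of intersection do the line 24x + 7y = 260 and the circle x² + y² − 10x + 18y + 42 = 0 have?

0

Substituting the line into the circle gives 625x² − 15994x + 102418 = 0.
Discriminant = (−15994)² − 4·625·(102418) = −236964 < 0.
No real roots: the line does not meet the circle.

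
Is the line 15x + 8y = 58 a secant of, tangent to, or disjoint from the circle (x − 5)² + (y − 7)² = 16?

disjoint

d² = (15·5 + 8·7 − (58))²/289 = 5329/289; r² = 16.
Since d² > r², the line lies outside the circle.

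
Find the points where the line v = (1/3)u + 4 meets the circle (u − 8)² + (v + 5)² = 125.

From the line, v = (12 + u)/3. Substituting:
10u² − 90u + 180 = 0  ⟹  u² − 9u + 18 = 0
u = 6 or u = 3, giving (6, 6) and (3, 5).

(3, 5) and (6, 6)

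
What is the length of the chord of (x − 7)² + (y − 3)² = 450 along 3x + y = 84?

6√10

From the line, y = −3x + 84. Substituting:
10x² − 500x + 6160 = 0  ⟹  x² − 50x + 616 = 0
x = 28 or x = 22, giving (28, 0) and (22, 18).
|(28, 0) − (22, 18)| = √((6)² + (−18)²) = 6√10.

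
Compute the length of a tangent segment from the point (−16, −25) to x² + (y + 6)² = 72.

The centre is (0, −6) and r = 6√2. The square of the distance from P to the centre is 256 + 361 = 617.
The tangent meets the radius at right angles, so tangent² = |PO|² − r² = 617 − 72 = 545.

√545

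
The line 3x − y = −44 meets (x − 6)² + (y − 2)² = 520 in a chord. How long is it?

From the line, y = 3x + 44. Substituting:
10x² + 240x + 1280 = 0  ⟹  x² + 24x + 128 = 0
x = −8 or x = −16, giving (−8, 20) and (−16, −4).
Chord length = distance between (−8, 20) and (−16, −4) = √640 = 8√10.

8√10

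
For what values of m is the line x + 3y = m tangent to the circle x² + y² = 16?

m = ±4√10

Tangency holds when the distance from the centre (0, 0) to the line equals the radius 4:
|1·0 + 3·0 − m| / √10 = 4
|m| = 4√10.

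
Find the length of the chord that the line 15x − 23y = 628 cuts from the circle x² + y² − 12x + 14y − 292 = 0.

The distance from (6, −7) to the line is 377/√754, and r² = 377.
Chord = 2√(r² − d²) = 2·√(377/2) = √754.

√754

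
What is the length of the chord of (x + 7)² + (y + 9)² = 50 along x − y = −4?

8√2

From the line, y = x + 4. Substituting:
2x² + 40x + 168 = 0  ⟹  x² + 20x + 84 = 0
x = −6 or x = −14, giving (−6, −2) and (−14, −10).
|(−6, −2) − (−14, −10)| = √((8)² + (8)²) = 8√2.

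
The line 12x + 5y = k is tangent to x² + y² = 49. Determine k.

k = −91 or k = 91

For a tangent, require d(centre, line) = r = 7.
|12·0 + 5·0 − k| / √169 = 7
|k| = 7·13, so k = 91 or k = −91.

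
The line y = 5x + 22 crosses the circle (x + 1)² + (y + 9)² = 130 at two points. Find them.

From the line, y = 5x + 22. Substituting:
26x² + 312x + 832 = 0  ⟹  x² + 12x + 32 = 0
x = −4 or x = −8, giving (−4, 2) and (−8, −18).

(−8, −18) and (−4, 2)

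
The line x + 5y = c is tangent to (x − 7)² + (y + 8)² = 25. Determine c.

Tangency holds when the distance from the centre (7, −8) to the line equals the radius 5:
|1·7 + 5·(−8) − c| / √26 = 5
|c − (−33)| = 5√26.

c = −33 ± 5√26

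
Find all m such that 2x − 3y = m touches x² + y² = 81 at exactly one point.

m = ±9√13

The line touches the circle iff its distance from (0, 0) is 9:
|2·0 − 3·0 − m| / √13 = 9
|m| = 9√13.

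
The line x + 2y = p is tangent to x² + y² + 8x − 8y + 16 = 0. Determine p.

The line touches the circle iff its distance from (−4, 4) is 4:
|1·(−4) + 2·4 − p| / √5 = 4
|p − (4)| = 4√5.

p = 4 ± 4√5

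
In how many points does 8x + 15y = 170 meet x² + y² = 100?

1

Centre (0, 0), r² = 100. Distance² from centre to line = (−170)²/289 = 100.
Since d² = r², the line is tangent.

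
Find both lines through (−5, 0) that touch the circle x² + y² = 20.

2x − y = −10 and 2x + y = −10

Write the tangent as mx − y + (0 − m·(−5)) = 0 and set its distance from the centre to 2√5:
(5m − (0))² = 20(m² + 1)
m² − 4 = 0, so m = 2 or m = −2.
With m = 2: 2x − y = −10. With m = −2: 2x + y = −10.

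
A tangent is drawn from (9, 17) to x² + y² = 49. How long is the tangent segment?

√321

With centre O = (0, 0), |OP|² = 370 and r² = 49.
Power of the point: PT² = |PO|² − r² = 321, so PT = √321.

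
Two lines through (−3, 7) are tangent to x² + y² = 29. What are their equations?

5x − 2y = −29 and 2x + 5y = 29

Write the tangent as mx − y + (7 − m·(−3)) = 0 and set its distance from the centre to √29:
[m·(3) − (−7)]² = 29(m² + 1)
10m² − 21m − 10 = 0, so m = 5/2 or m = −2/5.
Through (−3, 7) these give 5x − 2y = −29 and 2x + 5y = 29.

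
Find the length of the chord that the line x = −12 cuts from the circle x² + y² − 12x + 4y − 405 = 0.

The line gives x = −12. Substituting into the circle:
y² + 4y − 117 = 0
y = 9 or y = −13, giving (−12, 9) and (−12, −13).
Chord length = distance between (−12, 9) and (−12, −13) = √484 = 22.

22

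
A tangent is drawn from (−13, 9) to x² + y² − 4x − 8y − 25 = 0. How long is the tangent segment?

With centre O = (2, 4), |OP|² = 250 and r² = 45.
Power of the point: PT² = |PO|² − r² = 205, so PT = √205.

√205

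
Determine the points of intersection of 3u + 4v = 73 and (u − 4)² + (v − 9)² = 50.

(3, 16) and (11, 10)

Express v = (73 − 3u)/4 and substitute into the circle:
25u² − 350u + 825 = 0  ⟹  u² − 14u + 33 = 0
u = 11 or u = 3, giving (11, 10) and (3, 16).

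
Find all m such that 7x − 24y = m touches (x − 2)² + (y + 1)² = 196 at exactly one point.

The line touches the circle iff its distance from (2, −1) is 14:
|7·2 − 24·(−1) − m| / √625 = 14
|m − (38)| = 14·25, so m = 388 or m = −312.

m = −312 or m = 388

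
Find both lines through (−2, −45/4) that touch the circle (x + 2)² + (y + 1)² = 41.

5x − 4y = 35 and 5x + 4y = −55

Let a tangent through (−2, −45/4) have slope m. Its distance from (−2, −1) must equal √41:
[m·(0) − (41/4)]² = 41(m² + 1)
16m² − 25 = 0, so m = 5/4 or m = −5/4.
With m = 5/4: 5x − 4y = 35. With m = −5/4: 5x + 4y = −55.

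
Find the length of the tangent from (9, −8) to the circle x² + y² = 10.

3√15

With centre O = (0, 0), |OP|² = 145 and r² = 10.
Power of the point: PT² = |PO|² − r² = 135, so PT = 3√15.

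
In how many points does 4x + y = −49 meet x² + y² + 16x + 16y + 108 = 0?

Substituting the line into the circle gives 17x² + 344x + 1725 = 0.
Discriminant = (344)² − 4·17·(1725) = 1036 > 0.
Two real roots: the line is a secant.

2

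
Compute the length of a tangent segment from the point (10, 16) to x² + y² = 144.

2√53

With centre O = (0, 0), |OP|² = 356 and r² = 144.
The tangent meets the radius at right angles, so tangent² = |PO|² − r² = 356 − 144 = 212.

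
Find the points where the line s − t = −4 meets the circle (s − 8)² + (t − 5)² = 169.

From the line, t = s + 4. Substituting:
2s² − 18s − 104 = 0  ⟹  s² − 9s − 52 = 0
s = 13 or s = −4, giving (13, 17) and (−4, 0).

(−4, 0) and (13, 17)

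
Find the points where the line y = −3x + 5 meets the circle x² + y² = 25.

Substitute y = −3x + 5:
10x² − 30x = 0  ⟹  x² − 3x = 0
x = 3 or x = 0, giving (3, −4) and (0, 5).

(0, 5) and (3, −4)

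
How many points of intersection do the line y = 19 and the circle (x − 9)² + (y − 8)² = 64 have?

Substituting the line into the circle gives x² − 18x + 138 = 0.
Δ = 324 − 552 = −228.
No real roots: the line does not meet the circle.

0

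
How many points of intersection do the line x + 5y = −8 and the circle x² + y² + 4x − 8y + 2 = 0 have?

0

d² = (1·(−2) + 5·4 − (−8))²/26 = 26; r² = 18.
Since d² > r², the line lies outside the circle.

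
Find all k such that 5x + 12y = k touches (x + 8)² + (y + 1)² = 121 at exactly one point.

k = −195 or k = 91

For a tangent, require d(centre, line) = r = 11.
|5·(−8) + 12·(−1) − k| / √169 = 11
|k − (−52)| = 11·13, so k = 91 or k = −195.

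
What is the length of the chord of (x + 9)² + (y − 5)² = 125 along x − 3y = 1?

5√10

Centre (−9, 5), r² = 125. Perpendicular distance d from centre to line = |−25| / √10 = 25/√10.
Chord = 2√(r² − d²) = 2·√(125/2) = 5√10.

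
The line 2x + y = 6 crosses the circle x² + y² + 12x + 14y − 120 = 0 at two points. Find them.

(0, 6) and (8, −10)

Substitute y = −2x + 6:
5x² − 40x = 0  ⟹  x² − 8x = 0
x = 8 or x = 0, giving (8, −10) and (0, 6).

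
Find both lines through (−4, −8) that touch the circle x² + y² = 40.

x − 3y = 20 and 3x + y = −20

A line y − (−8) = m(x − (−4)) is tangent when its distance from (0, 0) is 2√10:
[m·(4) − (8)]² = 40(m² + 1)
3m² + 8m − 3 = 0, so m = 1/3 or m = −3.
Through (−4, −8) these give x − 3y = 20 and 3x + y = −20.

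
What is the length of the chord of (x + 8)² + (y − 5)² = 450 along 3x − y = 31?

6√10

Substitute y = 3x − 31:
10x² − 200x + 910 = 0  ⟹  x² − 20x + 91 = 0
x = 13 or x = 7, giving (13, 8) and (7, −10).
Chord length = distance between (13, 8) and (7, −10) = √360 = 6√10.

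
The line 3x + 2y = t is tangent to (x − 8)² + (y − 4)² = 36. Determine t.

t = 32 ± 6√13

Tangency holds when the distance from the centre (8, 4) to the line equals the radius 6:
|3·8 + 2·4 − t| / √13 = 6
|t − (32)| = 6√13.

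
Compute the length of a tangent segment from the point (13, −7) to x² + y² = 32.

√186

With centre O = (0, 0), |OP|² = 218 and r² = 32.
The tangent meets the radius at right angles, so tangent² = |PO|² − r² = 218 − 32 = 186.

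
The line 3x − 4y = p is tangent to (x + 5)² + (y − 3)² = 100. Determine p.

p = −77 or p = 23

Tangency holds when the distance from the centre (−5, 3) to the line equals the radius 10:
|3·(−5) − 4·3 − p| / √25 = 10
|p − (−27)| = 10·5, so p = 23 or p = −77.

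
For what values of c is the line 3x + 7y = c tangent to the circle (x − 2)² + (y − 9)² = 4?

For a tangent, require d(centre, line) = r = 2.
|3·2 + 7·9 − c| / √58 = 2
|c − (69)| = 2√58.

c = 69 ± 2√58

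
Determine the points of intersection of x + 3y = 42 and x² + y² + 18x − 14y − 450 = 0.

(−27, 23) and (15, 9)

Substitute y = (42 − x)/3:
10x² + 120x − 4050 = 0  ⟹  x² + 12x − 405 = 0
x = 15 or x = −27, giving (15, 9) and (−27, 23).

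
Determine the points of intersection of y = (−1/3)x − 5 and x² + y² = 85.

(−9, −2) and (6, −7)

From the line, y = (−15 − x)/3. Substituting:
10x² + 30x − 540 = 0  ⟹  x² + 3x − 54 = 0
x = 6 or x = −9, giving (6, −7) and (−9, −2).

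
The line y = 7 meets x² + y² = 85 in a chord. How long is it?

Express y = 7 and substitute into the circle:
x² − 36 = 0
x = 6 or x = −6, giving (6, 7) and (−6, 7).
Chord length = distance between (6, 7) and (−6, 7) = √144 = 12.

12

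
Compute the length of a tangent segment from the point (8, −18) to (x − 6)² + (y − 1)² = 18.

Centre (6, 1), r² = 18. |PO|² = (2)² + (−19)² = 365.
Power of the point: PT² = |PO|² − r² = 347, so PT = √347.

√347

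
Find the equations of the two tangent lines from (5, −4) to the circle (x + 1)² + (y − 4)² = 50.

A line y − (−4) = m(x − (5)) is tangent when its distance from (−1, 4) is 5√2:
[m·(−6) − (8)]² = 50(m² + 1)
7m² − 48m − 7 = 0, so m = 7 or m = −1/7.
Through (5, −4) these give 7x − y = 39 and x + 7y = −23.

7x − y = 39 and x + 7y = −23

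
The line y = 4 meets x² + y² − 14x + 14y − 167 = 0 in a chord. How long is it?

24

Substitute y = 4:
x² − 14x − 95 = 0
x = 19 or x = −5, giving (19, 4) and (−5, 4).
Chord length = distance between (19, 4) and (−5, 4) = √576 = 24.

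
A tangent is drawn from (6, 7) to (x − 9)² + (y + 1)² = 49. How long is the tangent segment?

Centre (9, −1), r² = 49. |PO|² = (−3)² + (8)² = 73.
By the tangent–radius right angle, tangent length = √(|PO|² − r²) = √24 = 2√6.

2√6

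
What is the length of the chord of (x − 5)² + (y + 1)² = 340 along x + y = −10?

Express y = −x − 10 and substitute into the circle:
2x² + 8x − 234 = 0  ⟹  x² + 4x − 117 = 0
x = 9 or x = −13, giving (9, −19) and (−13, 3).
|(9, −19) − (−13, 3)| = √((22)² + (−22)²) = 22√2.

22√2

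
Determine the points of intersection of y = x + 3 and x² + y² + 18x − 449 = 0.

(−22, −19) and (10, 13)

From the line, y = x + 3. Substituting:
2x² + 24x − 440 = 0  ⟹  x² + 12x − 220 = 0
x = 10 or x = −22, giving (10, 13) and (−22, −19).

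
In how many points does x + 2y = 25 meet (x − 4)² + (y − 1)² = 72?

0

Substituting the line into the circle gives 5x² − 78x + 305 = 0.
Δ = 6084 − 6100 = −16.
No real roots: the line does not meet the circle.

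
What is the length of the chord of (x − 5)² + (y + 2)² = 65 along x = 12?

The distance from (5, −2) to the line is 7, and r² = 65.
Chord = 2√(r² − d²) = 2·√(16) = 8.

8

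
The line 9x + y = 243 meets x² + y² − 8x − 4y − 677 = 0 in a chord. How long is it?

3√82

Centre (4, 2), r² = 697. Perpendicular distance d from centre to line = |−205| / √82 = 205/√82.
Half the chord is √(r² − d²) = √(369/2), so the full chord is 3√82.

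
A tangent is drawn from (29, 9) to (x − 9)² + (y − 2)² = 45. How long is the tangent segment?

Centre (9, 2), r² = 45. |PO|² = (20)² + (7)² = 449.
The tangent meets the radius at right angles, so tangent² = |PO|² − r² = 449 − 45 = 404.

2√101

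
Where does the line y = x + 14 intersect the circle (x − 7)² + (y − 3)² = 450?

(−14, 0) and (10, 24)

From the line, y = x + 14. Substituting:
2x² + 8x − 280 = 0  ⟹  x² + 4x − 140 = 0
x = 10 or x = −14, giving (10, 24) and (−14, 0).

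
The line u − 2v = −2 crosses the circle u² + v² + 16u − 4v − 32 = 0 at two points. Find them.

Express v = (2 + u)/2 and substitute into the circle:
5u² + 60u − 140 = 0  ⟹  u² + 12u − 28 = 0
u = 2 or u = −14, giving (2, 2) and (−14, −6).

(−14, −6) and (2, 2)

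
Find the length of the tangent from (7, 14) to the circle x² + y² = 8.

√237

The centre is (0, 0) and r = 2√2. The square of the distance from P to the centre is 49 + 196 = 245.
Power of the point: PT² = |PO|² − r² = 237, so PT = √237.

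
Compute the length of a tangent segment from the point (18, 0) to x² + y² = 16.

2√77

Centre (0, 0), r² = 16. |PO|² = (18)² + (0)² = 324.
Power of the point: PT² = |PO|² − r² = 308, so PT = 2√77.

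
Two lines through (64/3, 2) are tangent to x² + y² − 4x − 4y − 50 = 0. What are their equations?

3x − 7y = 50 and 3x + 7y = 78

Write the tangent as mx − y + (2 − m·(64/3)) = 0 and set its distance from the centre to √58:
(−58/3m − (0))² = 58(m² + 1)
49m² − 9 = 0, so m = 3/7 or m = −3/7.
Through (64/3, 2) these give 3x − 7y = 50 and 3x + 7y = 78.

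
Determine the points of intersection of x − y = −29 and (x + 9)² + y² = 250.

Express y = x + 29 and substitute into the circle:
2x² + 76x + 672 = 0  ⟹  x² + 38x + 336 = 0
x = −14 or x = −24, giving (−14, 15) and (−24, 5).

(−24, 5) and (−14, 15)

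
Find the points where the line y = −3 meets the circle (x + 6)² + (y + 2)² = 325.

(−24, −3) and (12, −3)

Substitute y = −3:
x² + 12x − 288 = 0
x = 12 or x = −24, giving (12, −3) and (−24, −3).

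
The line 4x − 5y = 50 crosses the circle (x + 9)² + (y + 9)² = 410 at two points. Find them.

From the line, y = (−50 + 4x)/5. Substituting:
41x² + 410x − 8200 = 0  ⟹  x² + 10x − 200 = 0
x = 10 or x = −20, giving (10, −2) and (−20, −26).

(−20, −26) and (10, −2)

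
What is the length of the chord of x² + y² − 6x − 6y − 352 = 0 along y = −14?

18

From the line, y = −14. Substituting:
x² − 6x − 72 = 0
x = 12 or x = −6, giving (12, −14) and (−6, −14).
|(12, −14) − (−6, −14)| = √((18)² + (0)²) = 18.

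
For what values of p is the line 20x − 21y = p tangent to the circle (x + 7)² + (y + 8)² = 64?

For a tangent, require d(centre, line) = r = 8.
|20·(−7) − 21·(−8) − p| / √841 = 8
|p − (28)| = 8·29, so p = 260 or p = −204.

p = −204 or p = 260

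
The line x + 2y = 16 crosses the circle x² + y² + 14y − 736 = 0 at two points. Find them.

Express y = (16 − x)/2 and substitute into the circle:
5x² − 60x − 2240 = 0  ⟹  x² − 12x − 448 = 0
x = 28 or x = −16, giving (28, −6) and (−16, 16).

(−16, 16) and (28, −6)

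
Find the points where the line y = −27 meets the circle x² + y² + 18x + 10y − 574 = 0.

Express y = −27 and substitute into the circle:
x² + 18x − 115 = 0
x = 5 or x = −23, giving (5, −27) and (−23, −27).

(−23, −27) and (5, −27)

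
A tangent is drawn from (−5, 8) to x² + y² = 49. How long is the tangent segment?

2√10

The centre is (0, 0) and r = 7. The square of the distance from P to the centre is 25 + 64 = 89.
By the tangent–radius right angle, tangent length = √(|PO|² − r²) = √40 = 2√10.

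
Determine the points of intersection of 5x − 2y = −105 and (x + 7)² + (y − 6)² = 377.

(−23, −5) and (−11, 25)

Substitute y = (105 + 5x)/2:
29x² + 986x + 7337 = 0  ⟹  x² + 34x + 253 = 0
x = −11 or x = −23, giving (−11, 25) and (−23, −5).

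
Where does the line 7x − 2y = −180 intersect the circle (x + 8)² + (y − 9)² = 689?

Express y = (180 + 7x)/2 and substitute into the circle:
53x² + 2332x + 23744 = 0  ⟹  x² + 44x + 448 = 0
x = −16 or x = −28, giving (−16, 34) and (−28, −8).

(−28, −8) and (−16, 34)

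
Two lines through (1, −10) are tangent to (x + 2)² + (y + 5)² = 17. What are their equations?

A line y − (−10) = m(x − (1)) is tangent when its distance from (−2, −5) is √17:
(−3m − (5))² = 17(m² + 1)
4m² − 15m − 4 = 0, so m = −1/4 or m = 4.
Through (1, −10) these give x + 4y = −39 and 4x − y = 14.

x + 4y = −39 and 4x − y = 14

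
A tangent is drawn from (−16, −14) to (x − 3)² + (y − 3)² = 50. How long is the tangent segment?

With centre O = (3, 3), |OP|² = 650 and r² = 50.
Power of the point: PT² = |PO|² − r² = 600, so PT = 10√6.

10√6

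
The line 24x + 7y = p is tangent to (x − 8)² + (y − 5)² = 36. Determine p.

The line touches the circle iff its distance from (8, 5) is 6:
|24·8 + 7·5 − p| / √625 = 6
|p − (227)| = 6·25, so p = 377 or p = 77.

p = 77 or p = 377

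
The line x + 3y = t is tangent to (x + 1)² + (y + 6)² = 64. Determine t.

The line touches the circle iff its distance from (−1, −6) is 8:
|1·(−1) + 3·(−6) − t| / √10 = 8
|t − (−19)| = 8√10.

t = −19 ± 8√10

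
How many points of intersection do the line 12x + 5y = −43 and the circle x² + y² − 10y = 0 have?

0

Centre (0, 5), r² = 25. Distance² from centre to line = (68)²/169 = 4624/169.
Since d² > r², the line lies outside the circle.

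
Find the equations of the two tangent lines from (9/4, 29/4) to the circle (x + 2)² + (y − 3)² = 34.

Let a tangent through (9/4, 29/4) have slope m. Its distance from (−2, 3) must equal √34:
(−17/4m − (−17/4))² = 34(m² + 1)
15m² + 34m + 15 = 0, so m = −5/3 or m = −3/5.
Through (9/4, 29/4) these give 5x + 3y = 33 and 3x + 5y = 43.

5x + 3y = 33 and 3x + 5y = 43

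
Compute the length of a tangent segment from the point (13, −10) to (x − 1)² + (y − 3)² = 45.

Centre (1, 3), r² = 45. |PO|² = (12)² + (−13)² = 313.
By the tangent–radius right angle, tangent length = √(|PO|² − r²) = √268 = 2√67.

2√67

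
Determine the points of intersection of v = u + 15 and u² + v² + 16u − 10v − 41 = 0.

From the line, v = u + 15. Substituting:
2u² + 36u + 34 = 0  ⟹  u² + 18u + 17 = 0
u = −1 or u = −17, giving (−1, 14) and (−17, −2).

(−17, −2) and (−1, 14)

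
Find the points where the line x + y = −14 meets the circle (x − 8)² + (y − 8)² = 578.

Substitute y = −x − 14:
2x² + 28x − 30 = 0  ⟹  x² + 14x − 15 = 0
x = 1 or x = −15, giving (1, −15) and (−15, 1).

(−15, 1) and (1, −15)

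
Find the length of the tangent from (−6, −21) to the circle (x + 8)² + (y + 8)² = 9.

2√41

The centre is (−8, −8) and r = 3. The square of the distance from P to the centre is 4 + 169 = 173.
Power of the point: PT² = |PO|² − r² = 164, so PT = 2√41.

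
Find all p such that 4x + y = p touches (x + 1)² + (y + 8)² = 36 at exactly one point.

p = −12 ± 6√17

Tangency holds when the distance from the centre (−1, −8) to the line equals the radius 6:
|4·(−1) + 1·(−8) − p| / √17 = 6
|p − (−12)| = 6√17.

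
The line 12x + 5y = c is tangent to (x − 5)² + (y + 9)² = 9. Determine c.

The line touches the circle iff its distance from (5, −9) is 3:
|12·5 + 5·(−9) − c| / √169 = 3
|c − (15)| = 3·13, so c = 54 or c = −24.

c = −24 or c = 54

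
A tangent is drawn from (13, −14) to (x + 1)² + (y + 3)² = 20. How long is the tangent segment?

3√33

The centre is (−1, −3) and r = 2√5. The square of the distance from P to the centre is 196 + 121 = 317.
The tangent meets the radius at right angles, so tangent² = |PO|² − r² = 317 − 20 = 297.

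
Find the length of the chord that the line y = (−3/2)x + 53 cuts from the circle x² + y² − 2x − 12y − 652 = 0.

Centre (1, 6), r² = 689. Perpendicular distance d from centre to line = |−91| / √13 = 91/√13.
Half the chord is √(r² − d²) = √(52), so the full chord is 4√13.

4√13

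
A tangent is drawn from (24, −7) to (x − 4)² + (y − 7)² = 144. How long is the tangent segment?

Centre (4, 7), r² = 144. |PO|² = (20)² + (−14)² = 596.
Power of the point: PT² = |PO|² − r² = 452, so PT = 2√113.

2√113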